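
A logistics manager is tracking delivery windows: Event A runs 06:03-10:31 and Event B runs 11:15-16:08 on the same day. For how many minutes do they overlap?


Interval A: [363, 631] minutes from midnight
Interval B: [675, 968] minutes from midnight
Overlap start = max(363, 675) = 675
Overlap end = min(631, 968) = 631
End <= start, so the intervals do not overlap: 0 minutes

0


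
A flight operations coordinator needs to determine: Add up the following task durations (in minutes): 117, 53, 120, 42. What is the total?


Durations: 117, 53, 120, 42
Running sum: 117
+ 53 = 170
+ 120 = 290
+ 42 = 332
Total duration: 332 minutes
That is 5 hours and 32 minutes

332


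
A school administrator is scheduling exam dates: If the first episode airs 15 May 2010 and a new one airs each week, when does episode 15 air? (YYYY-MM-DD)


First occurrence: 2010-05-15 (occurrence 1)
Each occurrence is 7 days after the previous.
Occurrence 15 is 14 weeks after the first.
14 weeks = 98 days
2010-05-15 + 98 days = 2010-08-21

2010-08-21


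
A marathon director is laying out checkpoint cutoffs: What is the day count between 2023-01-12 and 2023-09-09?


Start date: 2023-01-12
End date: 2023-09-09
Jan 2023: +20 days
Feb 2023: +28 days
Mar 2023: +31 days
... (6 more months)
Total: 240 days

240


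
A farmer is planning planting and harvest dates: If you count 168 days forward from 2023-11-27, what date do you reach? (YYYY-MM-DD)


Start: 2023-11-27
Adding 168 days
Days remaining in November: 3
After November: 165 days still to add
December 2023: 31 days, 134 remaining
January 2024: 31 days, 103 remaining
February 2024: 29 days, 74 remaining
March 2024: 31 days, 43 remaining
Result: 2024-05-13

2024-05-13


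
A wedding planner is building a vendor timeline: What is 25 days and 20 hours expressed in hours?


Days: 25
Extra hours: 20
Hours per day: 24
Days to hours: 25 x 24 = 600
Total: 600 + 20 = 620

620


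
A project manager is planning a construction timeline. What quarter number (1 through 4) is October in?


Month: October (month 10)
Q1: January-March (months 1-3)
Q2: April-June (months 4-6)
Q3: July-September (months 7-9)
Q4: October-December (months 10-12)
Month 10 falls in Q4

4


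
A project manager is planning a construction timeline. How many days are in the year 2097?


Year: 2097
Check leap year rules:
Divisible by 4? No
2097 is not a leap year
Days: 365

365


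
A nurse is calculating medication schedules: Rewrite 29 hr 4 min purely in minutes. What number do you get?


Hours: 29
Extra minutes: 4
Minutes per hour: 60
Hours to minutes: 29 x 60 = 1740
Total: 1740 + 4 = 1744

1744


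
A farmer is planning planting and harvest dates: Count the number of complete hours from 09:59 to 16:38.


Start: 09:59
End: 16:38
Hour difference: 16 - 9 = 7 hours
Minute difference: 38 - 59 = -21 minutes
Total minutes: 399
Complete hours: 399 / 60 = 6 (remainder 39)

6


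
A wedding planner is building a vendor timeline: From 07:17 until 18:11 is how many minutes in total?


Start time: 07:17 = 437 minutes from midnight
End time: 18:11 = 1091 minutes from midnight
Difference: 1091 - 437 = 654 minutes
That is 10 hours and 54 minutes

654


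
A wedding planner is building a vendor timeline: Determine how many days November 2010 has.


Month: November
Year: 2010
November is a 30-day month
Total: 30 days

30


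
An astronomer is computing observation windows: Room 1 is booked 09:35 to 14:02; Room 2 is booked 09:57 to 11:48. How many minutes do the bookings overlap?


Interval A: [575, 842] minutes from midnight
Interval B: [597, 708] minutes from midnight
Overlap start = max(575, 597) = 597
Overlap end = min(842, 708) = 708
Overlap = 708 - 597 = 111 minutes

111


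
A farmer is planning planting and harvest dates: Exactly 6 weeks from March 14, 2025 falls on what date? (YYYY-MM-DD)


Start: 2025-03-14
Weeks to add: 6
Convert to days: 6 x 7 = 42 days
Add 42 days to 2025-03-14
Result: 2025-04-25

2025-04-25


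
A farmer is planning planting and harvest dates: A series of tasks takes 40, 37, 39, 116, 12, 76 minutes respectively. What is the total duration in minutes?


Durations: 40, 37, 39, 116, 12, 76
Running sum: 40
+ 37 = 77
+ 39 = 116
+ 116 = 232
+ 12 = 244
+ 76 = 320
Total duration: 320 minutes
That is 5 hours and 20 minutes

320


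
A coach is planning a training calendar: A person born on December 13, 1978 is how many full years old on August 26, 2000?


Birth: 1978-12-13
Reference: 2000-08-26
Year difference: 2000 - 1978 = 22
Has birthday (12-13) occurred by 08-26? No
Birthday not yet reached this year -> subtract 1
Age in full years: 21

21


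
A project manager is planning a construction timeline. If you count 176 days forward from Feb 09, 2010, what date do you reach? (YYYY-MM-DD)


Start: 2010-02-09
Adding 176 days
Days remaining in February: 19
After February: 157 days still to add
March 2010: 31 days, 126 remaining
April 2010: 30 days, 96 remaining
May 2010: 31 days, 65 remaining
June 2010: 30 days, 35 remaining
Result: 2010-08-04

2010-08-04


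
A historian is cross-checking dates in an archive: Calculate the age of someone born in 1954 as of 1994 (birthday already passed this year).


Birth year: 1954
Current year: 1994
Age = current year - birth year
Age = 1994 - 1954 = 40

40


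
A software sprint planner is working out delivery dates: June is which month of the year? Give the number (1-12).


Calendar month order:
5. May
6. June <--
7. July
June is month number 6

6


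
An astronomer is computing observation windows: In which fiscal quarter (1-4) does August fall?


Month: August (month 8)
Q1: January-March (months 1-3)
Q2: April-June (months 4-6)
Q3: July-September (months 7-9)
Q4: October-December (months 10-12)
Month 8 falls in Q3

3


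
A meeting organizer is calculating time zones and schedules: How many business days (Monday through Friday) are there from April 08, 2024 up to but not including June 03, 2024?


Start: 2024-04-08 (Monday)
End (exclusive): 2024-06-03 (Monday)
Total calendar days: 56
Full weeks: 56 // 7 = 8 -> 40 weekdays
Remaining 0 days starting on Monday:
Total business days: 40 + 0 = 40

40


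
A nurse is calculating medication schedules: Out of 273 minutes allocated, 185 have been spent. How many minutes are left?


Total budget: 273 minutes
Time used: 185 minutes
Remaining: 273 - 185 = 88 minutes
Percent used: 67.8%
Percent remaining: 32.2%

88


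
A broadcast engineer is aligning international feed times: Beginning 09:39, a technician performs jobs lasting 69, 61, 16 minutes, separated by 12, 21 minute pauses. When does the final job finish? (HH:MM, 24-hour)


Start: 09:39 = 579 min from midnight
  after task 1 (69 min): 10:48
  after break (12 min): 11:00
  after task 2 (61 min): 12:01
  after break (21 min): 12:22
  after task 3 (16 min): 12:38
Total elapsed: 179 minutes
End time: 12:38

12:38


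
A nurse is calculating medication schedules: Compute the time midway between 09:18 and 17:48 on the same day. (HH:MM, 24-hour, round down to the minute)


Start time: 09:18 = 558 minutes from midnight
End time: 17:48 = 1068 minutes from midnight
Sum: 558 + 1068 = 1626
Midpoint: 1626 / 2 = 813 minutes
Convert: 813 / 60 = 13 hours, 33 minutes
Result: 13:33

13:33


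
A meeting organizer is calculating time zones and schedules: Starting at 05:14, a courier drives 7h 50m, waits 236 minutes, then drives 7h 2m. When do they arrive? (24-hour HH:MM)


Depart: 05:14
Leg 1: +470 min -> 13:04
Layover: +236 min -> 17:00
Leg 2: +422 min -> 00:02
Total travel: 1128 minutes = 18h 48m
Arrival: 00:02

00:02


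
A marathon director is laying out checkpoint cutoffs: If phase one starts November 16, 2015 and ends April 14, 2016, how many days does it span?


Start date: 2015-11-16
End date: 2016-04-14
Nov 2015: +15 days
Dec 2015: +31 days
Jan 2016: +31 days
... (3 more months)
Total: 150 days

150


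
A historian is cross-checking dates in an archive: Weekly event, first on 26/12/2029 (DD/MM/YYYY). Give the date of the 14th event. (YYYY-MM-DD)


First occurrence: 2029-12-26 (occurrence 1)
Each occurrence is 7 days after the previous.
Occurrence 14 is 13 weeks after the first.
13 weeks = 91 days
2029-12-26 + 91 days = 2030-03-27

2030-03-27


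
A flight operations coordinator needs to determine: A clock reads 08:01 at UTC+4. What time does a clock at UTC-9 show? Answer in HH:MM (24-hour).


Local time: 08:01 at UTC+4 (offset 4h)
Target zone: UTC-9 (offset -9h)
Difference: -9 - (4) = -13 hours
Calculation: 8 + (-13) = -5
Wraparound: (-5) mod 24 = 19
Result: 19:01

19:01


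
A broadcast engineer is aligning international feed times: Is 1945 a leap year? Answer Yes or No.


Year: 1945
Divisible by 4? 1945 / 4 = 486.25 -> No
Not divisible by 4, so NOT a leap year

No


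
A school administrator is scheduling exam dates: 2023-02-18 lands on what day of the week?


Date: 2023-02-18
January 1, 2023 is a Sunday
Day of year: 49
Offset from Jan 1: 48 days
48 mod 7 = 6
Result: Saturday

Saturday


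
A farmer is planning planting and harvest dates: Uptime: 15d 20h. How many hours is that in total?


Days: 15
Extra hours: 20
Hours per day: 24
Days to hours: 15 x 24 = 360
Total: 360 + 20 = 380

380


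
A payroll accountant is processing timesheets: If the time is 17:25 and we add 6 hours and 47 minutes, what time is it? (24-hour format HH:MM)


Start time: 17:25
Adding: 6 hours 47 minutes
Minutes: 25 + 47 = 72
Minute overflow: 72 >= 60, so carry 1 hour, minutes = 12
Hours: 17 + 6 + 1 = 24
Hour wraparound: 24 mod 24 = 0
Result: 00:12

00:12


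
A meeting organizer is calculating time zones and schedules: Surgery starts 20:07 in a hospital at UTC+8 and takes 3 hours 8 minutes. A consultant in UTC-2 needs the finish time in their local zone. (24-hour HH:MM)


Start: 20:07 in UTC+8
Step 1 - add duration:
  minutes: 7 + 8 = 15
  hours: 20 + 3 + 0 = 23
  end in UTC+8: 23:15
Step 2 - convert UTC+8 -> UTC-2:
  offset difference: -2 - (8) = -10 hours
  23 + (-10) = 13 -> mod 24 = 13
Result: 13:15 in UTC-2

13:15


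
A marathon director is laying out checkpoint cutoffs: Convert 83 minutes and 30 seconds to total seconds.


Minutes: 83
Extra seconds: 30
Seconds per minute: 60
Minutes to seconds: 83 x 60 = 4980
Total: 4980 + 30 = 5010

5010


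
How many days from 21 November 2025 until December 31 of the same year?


Start: November 21, 2025
End: December 31, 2025
Days left in November: 9
December: 31
Sum of remaining months: 31
Total: 9 + 31 = 40

40


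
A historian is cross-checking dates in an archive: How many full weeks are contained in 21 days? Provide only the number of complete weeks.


Total days: 21
Days per week: 7
Division: 21 / 7 = 3 remainder 0
Complete weeks: 3
Remaining days: 0

3


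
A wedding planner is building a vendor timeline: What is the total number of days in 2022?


Year: 2022
Check leap year rules:
Divisible by 4? No
2022 is not a leap year
Days: 365

365


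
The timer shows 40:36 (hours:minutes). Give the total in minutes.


Hours: 40
Minutes: 36
Convert hours to minutes: 40 x 60 = 2400
Add remaining minutes: 2400 + 36 = 2436

2436


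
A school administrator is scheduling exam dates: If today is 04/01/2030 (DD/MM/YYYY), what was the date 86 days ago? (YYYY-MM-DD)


Start: 2030-01-04
Subtracting 86 days
Days already passed in January: 4
After going back through January: 82 more days to subtract
December 2029: 31 days, 51 remaining
November 2029: 30 days, 21 remaining
October 2029 has 31 days, need 21
Result: 2029-10-10

2029-10-10


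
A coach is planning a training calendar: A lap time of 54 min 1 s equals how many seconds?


Minutes: 54
Seconds: 1
Convert minutes to seconds: 54 x 60 = 3240
Add remaining seconds: 3240 + 1 = 3241

3241


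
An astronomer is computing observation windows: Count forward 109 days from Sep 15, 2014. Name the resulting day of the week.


Start: 2014-09-15 (Monday)
Step 1 - find target date: add 109 days
  2014-09-15 + 109 days = 2015-01-02
Step 2 - day of week:
  109 mod 7 = 4
  Monday + 4 days -> Friday
Result: Friday (2015-01-02)

Friday


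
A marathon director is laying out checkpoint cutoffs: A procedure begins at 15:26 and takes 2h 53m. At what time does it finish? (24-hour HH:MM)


Start time: 15:26
Adding: 2 hours 53 minutes
Minutes: 26 + 53 = 79
Minute overflow: 79 >= 60, so carry 1 hour, minutes = 19
Hours: 15 + 2 + 1 = 18
Result: 18:19

18:19


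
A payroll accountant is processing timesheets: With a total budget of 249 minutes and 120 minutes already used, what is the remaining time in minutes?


Total budget: 249 minutes
Time used: 120 minutes
Remaining: 249 - 120 = 129 minutes
Percent used: 48.2%
Percent remaining: 51.8%

129


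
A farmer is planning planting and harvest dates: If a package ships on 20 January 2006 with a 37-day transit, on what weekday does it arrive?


Start: 2006-01-20 (Friday)
Step 1 - find target date: add 37 days
  2006-01-20 + 37 days = 2006-02-26
Step 2 - day of week:
  37 mod 7 = 2
  Friday + 2 days -> Sunday
Result: Sunday (2006-02-26)

Sunday


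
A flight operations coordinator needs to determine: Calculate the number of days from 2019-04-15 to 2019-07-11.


Start date: 2019-04-15
End date: 2019-07-11
Apr 2019: +16 days
May 2019: +31 days
Jun 2019: +30 days
Jul 2019: +10 days
Total: 87 days

87


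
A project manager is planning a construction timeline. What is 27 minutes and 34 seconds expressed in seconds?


Minutes: 27
Extra seconds: 34
Seconds per minute: 60
Minutes to seconds: 27 x 60 = 1620
Total: 1620 + 34 = 1654

1654


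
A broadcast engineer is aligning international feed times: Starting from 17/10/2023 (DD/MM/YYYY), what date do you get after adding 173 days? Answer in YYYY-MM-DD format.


Start: 2023-10-17
Adding 173 days
Days remaining in October: 14
After October: 159 days still to add
November 2023: 30 days, 129 remaining
December 2023: 31 days, 98 remaining
January 2024: 31 days, 67 remaining
February 2024: 29 days, 38 remaining
Result: 2024-04-07

2024-04-07


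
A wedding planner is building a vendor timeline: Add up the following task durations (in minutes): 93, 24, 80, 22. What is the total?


Durations: 93, 24, 80, 22
Running sum: 93
+ 24 = 117
+ 80 = 197
+ 22 = 219
Total duration: 219 minutes
That is 3 hours and 39 minutes

219


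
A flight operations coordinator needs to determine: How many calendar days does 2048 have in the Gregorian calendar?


Year: 2048
Check leap year rules:
Divisible by 4? Yes
Divisible by 100? No
2048 is a leap year
Days: 366

366


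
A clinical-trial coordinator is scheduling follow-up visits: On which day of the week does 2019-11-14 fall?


Date: 2019-11-14
January 1, 2019 is a Tuesday
Day of year: 318
Offset from Jan 1: 317 days
317 mod 7 = 2
Result: Thursday

Thursday


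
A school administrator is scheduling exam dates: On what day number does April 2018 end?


Month: April
Year: 2018
April is a 30-day month
Total: 30 days

30


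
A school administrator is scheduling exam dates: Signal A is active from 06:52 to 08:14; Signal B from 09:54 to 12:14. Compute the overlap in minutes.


Interval A: [412, 494] minutes from midnight
Interval B: [594, 734] minutes from midnight
Overlap start = max(412, 594) = 594
Overlap end = min(494, 734) = 494
End <= start, so the intervals do not overlap: 0 minutes

0


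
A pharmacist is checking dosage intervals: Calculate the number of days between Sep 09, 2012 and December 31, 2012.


Start: September 09, 2012
End: December 31, 2012
Days left in September: 21
October: 31
November: 30
December: 31
Sum of remaining months: 92
Total: 21 + 92 = 113

113


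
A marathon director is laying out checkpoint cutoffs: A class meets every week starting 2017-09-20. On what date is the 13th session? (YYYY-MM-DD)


First occurrence: 2017-09-20 (occurrence 1)
Each occurrence is 7 days after the previous.
Occurrence 13 is 12 weeks after the first.
12 weeks = 84 days
2017-09-20 + 84 days = 2017-12-13

2017-12-13


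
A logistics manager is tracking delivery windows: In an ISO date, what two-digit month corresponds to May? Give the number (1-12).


Calendar month order:
4. April
5. May <--
6. June
May is month number 5

5


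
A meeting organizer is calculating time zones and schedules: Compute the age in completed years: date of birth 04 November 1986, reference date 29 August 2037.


Birth: 1986-11-04
Reference: 2037-08-29
Year difference: 2037 - 1986 = 51
Has birthday (11-04) occurred by 08-29? No
Birthday not yet reached this year -> subtract 1
Age in full years: 50

50


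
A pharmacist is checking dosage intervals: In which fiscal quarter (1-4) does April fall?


Month: April (month 4)
Q1: January-March (months 1-3)
Q2: April-June (months 4-6)
Q3: July-September (months 7-9)
Q4: October-December (months 10-12)
Month 4 falls in Q2

2


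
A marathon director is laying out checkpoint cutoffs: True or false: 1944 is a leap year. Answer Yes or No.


Year: 1944
Divisible by 4? 1944 / 4 = 486.0 -> Yes
Divisible by 100? 1944 / 100 = 19.44 -> No
Divisible by 4 but not 100, so it IS a leap year

Yes


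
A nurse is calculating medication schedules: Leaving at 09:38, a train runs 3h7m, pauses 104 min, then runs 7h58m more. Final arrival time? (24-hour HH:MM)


Depart: 09:38
Leg 1: +187 min -> 12:45
Layover: +104 min -> 14:29
Leg 2: +478 min -> 22:27
Total travel: 769 minutes = 12h 49m
Arrival: 22:27

22:27


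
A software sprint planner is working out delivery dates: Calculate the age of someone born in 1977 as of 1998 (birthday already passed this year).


Birth year: 1977
Current year: 1998
Age = current year - birth year
Age = 1998 - 1977 = 21

21


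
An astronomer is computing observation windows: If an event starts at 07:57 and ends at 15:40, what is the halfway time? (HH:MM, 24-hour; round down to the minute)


Start time: 07:57 = 477 minutes from midnight
End time: 15:40 = 940 minutes from midnight
Sum: 477 + 940 = 1417
Midpoint: 1417 / 2 = 708 minutes
Convert: 708 / 60 = 11 hours, 48 minutes
Result: 11:48

11:48


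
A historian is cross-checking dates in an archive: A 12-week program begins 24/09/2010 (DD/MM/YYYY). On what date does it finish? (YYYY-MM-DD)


Start: 2010-09-24
Weeks to add: 12
Convert to days: 12 x 7 = 84 days
Add 84 days to 2010-09-24
Result: 2010-12-17

2010-12-17


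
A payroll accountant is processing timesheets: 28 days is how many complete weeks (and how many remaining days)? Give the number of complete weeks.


Total days: 28
Days per week: 7
Division: 28 / 7 = 4 remainder 0
Complete weeks: 4
Remaining days: 0

4


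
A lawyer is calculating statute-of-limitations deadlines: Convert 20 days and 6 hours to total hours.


Days: 20
Extra hours: 6
Hours per day: 24
Days to hours: 20 x 24 = 480
Total: 480 + 6 = 486

486


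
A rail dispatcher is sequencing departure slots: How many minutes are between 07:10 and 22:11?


Start time: 07:10 = 430 minutes from midnight
End time: 22:11 = 1331 minutes from midnight
Difference: 1331 - 430 = 901 minutes
That is 15 hours and 1 minutes

901


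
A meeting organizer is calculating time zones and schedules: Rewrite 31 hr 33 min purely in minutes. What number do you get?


Hours: 31
Extra minutes: 33
Minutes per hour: 60
Hours to minutes: 31 x 60 = 1860
Total: 1860 + 33 = 1893

1893


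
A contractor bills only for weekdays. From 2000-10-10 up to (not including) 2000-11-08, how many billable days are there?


Start: 2000-10-10 (Tuesday)
End (exclusive): 2000-11-08 (Wednesday)
Total calendar days: 29
Full weeks: 29 // 7 = 4 -> 20 weekdays
Remaining 1 days starting on Tuesday:
  Tue(w) -> 1 weekdays
Total business days: 20 + 1 = 21

21


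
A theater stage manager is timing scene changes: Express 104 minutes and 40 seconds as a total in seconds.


Minutes: 104
Seconds: 40
Convert minutes to seconds: 104 x 60 = 6240
Add remaining seconds: 6240 + 40 = 6280

6280


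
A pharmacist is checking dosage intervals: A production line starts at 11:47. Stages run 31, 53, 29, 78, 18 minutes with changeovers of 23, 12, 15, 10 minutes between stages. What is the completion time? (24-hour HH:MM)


Start: 11:47 = 707 min from midnight
  after task 1 (31 min): 12:18
  after break (23 min): 12:41
  after task 2 (53 min): 13:34
  after break (12 min): 13:46
  after task 3 (29 min): 14:15
  after break (15 min): 14:30
  after task 4 (78 min): 15:48
  after break (10 min): 15:58
  after task 5 (18 min): 16:16
Total elapsed: 269 minutes
End time: 16:16

16:16


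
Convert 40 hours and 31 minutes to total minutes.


Hours: 40
Minutes: 31
Convert hours to minutes: 40 x 60 = 2400
Add remaining minutes: 2400 + 31 = 2431

2431


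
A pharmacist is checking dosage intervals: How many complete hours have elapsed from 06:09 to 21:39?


Start: 06:09
End: 21:39
Hour difference: 21 - 6 = 15 hours
Minute difference: 39 - 9 = 30 minutes
Total minutes: 930
Complete hours: 930 / 60 = 15 (remainder 30)

15


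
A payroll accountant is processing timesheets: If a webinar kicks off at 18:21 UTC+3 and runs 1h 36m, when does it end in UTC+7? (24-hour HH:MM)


Start: 18:21 in UTC+3
Step 1 - add duration:
  minutes: 21 + 36 = 57
  hours: 18 + 1 + 0 = 19
  end in UTC+3: 19:57
Step 2 - convert UTC+3 -> UTC+7:
  offset difference: 7 - (3) = 4 hours
  19 + (4) = 23 -> mod 24 = 23
Result: 23:57 in UTC+7

23:57


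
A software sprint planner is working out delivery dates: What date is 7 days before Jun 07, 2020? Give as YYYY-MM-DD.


Start: 2020-06-07
Subtracting 7 days
Days already passed in June: 7
Result: 2020-05-31

2020-05-31


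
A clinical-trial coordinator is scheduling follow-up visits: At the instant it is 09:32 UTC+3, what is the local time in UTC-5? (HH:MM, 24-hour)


Local time: 09:32 at UTC+3 (offset 3h)
Target zone: UTC-5 (offset -5h)
Difference: -5 - (3) = -8 hours
Calculation: 9 + (-8) = 1
Result: 01:32

01:32


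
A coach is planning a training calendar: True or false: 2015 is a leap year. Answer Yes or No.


Year: 2015
Divisible by 4? 2015 / 4 = 503.75 -> No
Not divisible by 4, so NOT a leap year

No


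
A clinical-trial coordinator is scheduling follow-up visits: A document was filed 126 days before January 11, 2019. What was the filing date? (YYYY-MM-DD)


Start: 2019-01-11
Subtracting 126 days
Days already passed in January: 11
After going back through January: 115 more days to subtract
December 2018: 31 days, 84 remaining
November 2018: 30 days, 54 remaining
October 2018: 31 days, 23 remaining
September 2018 has 30 days, need 23
Result: 2018-09-07

2018-09-07


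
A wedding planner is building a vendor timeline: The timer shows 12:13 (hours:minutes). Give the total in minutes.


Hours: 12
Minutes: 13
Convert hours to minutes: 12 x 60 = 720
Add remaining minutes: 720 + 13 = 733

733


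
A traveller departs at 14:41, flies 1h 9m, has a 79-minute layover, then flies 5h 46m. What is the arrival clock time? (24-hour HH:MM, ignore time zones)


Depart: 14:41
Leg 1: +69 min -> 15:50
Layover: +79 min -> 17:09
Leg 2: +346 min -> 22:55
Total travel: 494 minutes = 8h 14m
Arrival: 22:55

22:55


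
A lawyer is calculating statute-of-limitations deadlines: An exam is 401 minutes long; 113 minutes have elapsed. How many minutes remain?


Total budget: 401 minutes
Time used: 113 minutes
Remaining: 401 - 113 = 288 minutes
Percent used: 28.2%
Percent remaining: 71.8%

288


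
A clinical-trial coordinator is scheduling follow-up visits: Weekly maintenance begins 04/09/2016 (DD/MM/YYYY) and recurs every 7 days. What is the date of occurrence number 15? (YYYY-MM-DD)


First occurrence: 2016-09-04 (occurrence 1)
Each occurrence is 7 days after the previous.
Occurrence 15 is 14 weeks after the first.
14 weeks = 98 days
2016-09-04 + 98 days = 2016-12-11

2016-12-11


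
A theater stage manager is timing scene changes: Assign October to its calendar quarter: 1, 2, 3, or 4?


Month: October (month 10)
Q1: January-March (months 1-3)
Q2: April-June (months 4-6)
Q3: July-September (months 7-9)
Q4: October-December (months 10-12)
Month 10 falls in Q4

4


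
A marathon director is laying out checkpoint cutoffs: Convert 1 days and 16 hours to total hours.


Days: 1
Extra hours: 16
Hours per day: 24
Days to hours: 1 x 24 = 24
Total: 24 + 16 = 40

40


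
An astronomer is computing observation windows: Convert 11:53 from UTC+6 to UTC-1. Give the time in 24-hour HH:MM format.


Local time: 11:53 at UTC+6 (offset 6h)
Target zone: UTC-1 (offset -1h)
Difference: -1 - (6) = -7 hours
Calculation: 11 + (-7) = 4
Result: 04:53

04:53


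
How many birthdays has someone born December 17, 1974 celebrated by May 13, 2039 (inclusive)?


Birth: 1974-12-17
Reference: 2039-05-13
Year difference: 2039 - 1974 = 65
Has birthday (12-17) occurred by 05-13? No
Birthday not yet reached this year -> subtract 1
Age in full years: 64

64


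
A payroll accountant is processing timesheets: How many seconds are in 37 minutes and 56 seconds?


Minutes: 37
Extra seconds: 56
Seconds per minute: 60
Minutes to seconds: 37 x 60 = 2220
Total: 2220 + 56 = 2276

2276


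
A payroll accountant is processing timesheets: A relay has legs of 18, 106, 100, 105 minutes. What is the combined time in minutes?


Durations: 18, 106, 100, 105
Running sum: 18
+ 106 = 124
+ 100 = 224
+ 105 = 329
Total duration: 329 minutes
That is 5 hours and 29 minutes

329


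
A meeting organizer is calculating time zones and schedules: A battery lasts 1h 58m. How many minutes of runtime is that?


Hours: 1
Extra minutes: 58
Minutes per hour: 60
Hours to minutes: 1 x 60 = 60
Total: 60 + 58 = 118

118


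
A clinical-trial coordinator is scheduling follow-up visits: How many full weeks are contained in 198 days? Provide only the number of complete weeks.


Total days: 198
Days per week: 7
Division: 198 / 7 = 28 remainder 2
Complete weeks: 28
Remaining days: 2

28


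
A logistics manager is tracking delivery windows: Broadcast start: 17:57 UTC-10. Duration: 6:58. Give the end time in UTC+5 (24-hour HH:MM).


Start: 17:57 in UTC-10
Step 1 - add duration:
  minutes: 57 + 58 = 115 (carry 1h)
  hours: 17 + 6 + 1 = 24
  end in UTC-10: 00:55
Step 2 - convert UTC-10 -> UTC+5:
  offset difference: 5 - (-10) = 15 hours
  0 + (15) = 15 -> mod 24 = 15
Result: 15:55 in UTC+5

15:55


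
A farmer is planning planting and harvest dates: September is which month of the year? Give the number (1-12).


Calendar month order:
8. August
9. September <--
10. October
September is month number 9

9


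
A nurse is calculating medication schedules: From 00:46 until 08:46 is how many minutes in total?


Start time: 00:46 = 46 minutes from midnight
End time: 08:46 = 526 minutes from midnight
Difference: 526 - 46 = 480 minutes
That is 8 hours and 0 minutes

480


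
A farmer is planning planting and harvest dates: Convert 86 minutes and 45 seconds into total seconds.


Minutes: 86
Seconds: 45
Convert minutes to seconds: 86 x 60 = 5160
Add remaining seconds: 5160 + 45 = 5205

5205


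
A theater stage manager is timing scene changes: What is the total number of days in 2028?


Year: 2028
Check leap year rules:
Divisible by 4? Yes
Divisible by 100? No
2028 is a leap year
Days: 366

366


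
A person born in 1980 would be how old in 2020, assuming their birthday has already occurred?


Birth year: 1980
Current year: 2020
Age = current year - birth year
Age = 2020 - 1980 = 40

40


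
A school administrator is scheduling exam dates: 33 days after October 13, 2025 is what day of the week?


Start: 2025-10-13 (Monday)
Step 1 - find target date: add 33 days
  2025-10-13 + 33 days = 2025-11-15
Step 2 - day of week:
  33 mod 7 = 5
  Monday + 5 days -> Saturday
Result: Saturday (2025-11-15)

Saturday


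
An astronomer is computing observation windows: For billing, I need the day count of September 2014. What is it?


Month: September
Year: 2014
September is a 30-day month
Total: 30 days

30


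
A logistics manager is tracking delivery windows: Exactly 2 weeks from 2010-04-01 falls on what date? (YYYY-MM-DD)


Start: 2010-04-01
Weeks to add: 2
Convert to days: 2 x 7 = 14 days
Add 14 days to 2010-04-01
Result: 2010-04-15

2010-04-15


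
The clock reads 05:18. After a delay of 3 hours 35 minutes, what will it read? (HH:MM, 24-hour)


Start time: 05:18
Adding: 3 hours 35 minutes
Minutes: 18 + 35 = 53
Hours: 5 + 3 + 0 = 8
Result: 08:53

08:53


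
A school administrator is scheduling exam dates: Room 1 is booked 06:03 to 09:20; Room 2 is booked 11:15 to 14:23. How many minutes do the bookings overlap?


Interval A: [363, 560] minutes from midnight
Interval B: [675, 863] minutes from midnight
Overlap start = max(363, 675) = 675
Overlap end = min(560, 863) = 560
End <= start, so the intervals do not overlap: 0 minutes

0


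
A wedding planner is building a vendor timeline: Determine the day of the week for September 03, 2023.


Date: 2023-09-03
January 1, 2023 is a Sunday
Day of year: 246
Offset from Jan 1: 245 days
245 mod 7 = 0
Result: Sunday

Sunday


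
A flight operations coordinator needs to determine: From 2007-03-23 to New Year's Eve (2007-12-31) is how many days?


Start: March 23, 2007
End: December 31, 2007
Days left in March: 8
April: 30
May: 31
June: 30
July: 31
... plus remaining months
Sum of remaining months: 275
Total: 8 + 275 = 283

283


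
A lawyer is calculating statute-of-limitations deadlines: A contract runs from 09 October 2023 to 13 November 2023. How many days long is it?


Start date: 2023-10-09
End date: 2023-11-13
Oct 2023: +23 days
Nov 2023: +12 days
Total: 35 days

35


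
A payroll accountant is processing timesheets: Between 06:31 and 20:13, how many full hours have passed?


Start: 06:31
End: 20:13
Hour difference: 20 - 6 = 14 hours
Minute difference: 13 - 31 = -18 minutes
Total minutes: 822
Complete hours: 822 / 60 = 13 (remainder 42)

13


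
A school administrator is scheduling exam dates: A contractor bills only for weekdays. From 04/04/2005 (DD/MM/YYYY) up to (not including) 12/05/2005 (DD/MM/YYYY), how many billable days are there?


Start: 2005-04-04 (Monday)
End (exclusive): 2005-05-12 (Thursday)
Total calendar days: 38
Full weeks: 38 // 7 = 5 -> 25 weekdays
Remaining 3 days starting on Monday:
  Mon(w), Tue(w), Wed(w) -> 3 weekdays
Total business days: 25 + 3 = 28

28


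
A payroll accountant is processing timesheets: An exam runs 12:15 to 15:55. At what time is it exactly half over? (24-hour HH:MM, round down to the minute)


Start time: 12:15 = 735 minutes from midnight
End time: 15:55 = 955 minutes from midnight
Sum: 735 + 955 = 1690
Midpoint: 1690 / 2 = 845 minutes
Convert: 845 / 60 = 14 hours, 5 minutes
Result: 14:05

14:05


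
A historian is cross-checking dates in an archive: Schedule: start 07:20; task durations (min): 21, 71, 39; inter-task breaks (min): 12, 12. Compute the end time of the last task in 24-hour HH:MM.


Start: 07:20 = 440 min from midnight
  after task 1 (21 min): 07:41
  after break (12 min): 07:53
  after task 2 (71 min): 09:04
  after break (12 min): 09:16
  after task 3 (39 min): 09:55
Total elapsed: 155 minutes
End time: 09:55

09:55


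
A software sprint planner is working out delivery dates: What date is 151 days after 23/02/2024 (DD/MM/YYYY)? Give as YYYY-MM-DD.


Start: 2024-02-23
Adding 151 days
Days remaining in February: 6
After February: 145 days still to add
March 2024: 31 days, 114 remaining
April 2024: 30 days, 84 remaining
May 2024: 31 days, 53 remaining
June 2024: 30 days, 23 remaining
Result: 2024-07-23

2024-07-23


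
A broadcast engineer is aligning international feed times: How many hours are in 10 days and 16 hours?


Days: 10
Extra hours: 16
Hours per day: 24
Days to hours: 10 x 24 = 240
Total: 240 + 16 = 256

256


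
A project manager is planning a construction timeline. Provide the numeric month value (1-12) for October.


Calendar month order:
9. September
10. October <--
11. November
October is month number 10

10


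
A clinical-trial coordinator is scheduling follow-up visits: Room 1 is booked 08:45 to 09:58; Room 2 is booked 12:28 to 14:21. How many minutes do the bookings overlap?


Interval A: [525, 598] minutes from midnight
Interval B: [748, 861] minutes from midnight
Overlap start = max(525, 748) = 748
Overlap end = min(598, 861) = 598
End <= start, so the intervals do not overlap: 0 minutes

0


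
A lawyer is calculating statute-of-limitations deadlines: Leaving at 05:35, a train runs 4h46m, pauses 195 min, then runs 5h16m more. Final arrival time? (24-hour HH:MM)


Depart: 05:35
Leg 1: +286 min -> 10:21
Layover: +195 min -> 13:36
Leg 2: +316 min -> 18:52
Total travel: 797 minutes = 13h 17m
Arrival: 18:52

18:52


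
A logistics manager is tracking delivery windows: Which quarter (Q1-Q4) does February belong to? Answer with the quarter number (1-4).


Month: February (month 2)
Q1: January-March (months 1-3)
Q2: April-June (months 4-6)
Q3: July-September (months 7-9)
Q4: October-December (months 10-12)
Month 2 falls in Q1

1


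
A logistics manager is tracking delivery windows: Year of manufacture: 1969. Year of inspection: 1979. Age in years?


Birth year: 1969
Current year: 1979
Age = current year - birth year
Age = 1979 - 1969 = 10

10


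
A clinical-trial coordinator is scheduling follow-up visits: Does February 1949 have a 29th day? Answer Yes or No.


Year: 1949
Divisible by 4? 1949 / 4 = 487.25 -> No
Not divisible by 4, so NOT a leap year

No


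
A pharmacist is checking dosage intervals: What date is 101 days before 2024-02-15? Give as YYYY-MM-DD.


Start: 2024-02-15
Subtracting 101 days
Days already passed in February: 15
After going back through February: 86 more days to subtract
January 2024: 31 days, 55 remaining
December 2023: 31 days, 24 remaining
November 2023 has 30 days, need 24
Result: 2023-11-06

2023-11-06


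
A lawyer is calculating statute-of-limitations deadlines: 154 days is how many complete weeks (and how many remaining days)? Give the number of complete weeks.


Total days: 154
Days per week: 7
Division: 154 / 7 = 22 remainder 0
Complete weeks: 22
Remaining days: 0

22


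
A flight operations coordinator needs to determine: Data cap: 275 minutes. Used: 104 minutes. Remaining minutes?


Total budget: 275 minutes
Time used: 104 minutes
Remaining: 275 - 104 = 171 minutes
Percent used: 37.8%
Percent remaining: 62.2%

171


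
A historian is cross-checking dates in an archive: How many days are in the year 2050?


Year: 2050
Check leap year rules:
Divisible by 4? No
2050 is not a leap year
Days: 365

365


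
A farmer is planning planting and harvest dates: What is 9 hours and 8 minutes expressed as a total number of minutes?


Hours: 9
Minutes: 8
Convert hours to minutes: 9 x 60 = 540
Add remaining minutes: 540 + 8 = 548

548


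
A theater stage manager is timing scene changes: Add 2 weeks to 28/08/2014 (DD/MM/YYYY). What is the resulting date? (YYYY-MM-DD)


Start: 2014-08-28
Weeks to add: 2
Convert to days: 2 x 7 = 14 days
Add 14 days to 2014-08-28
Result: 2014-09-11

2014-09-11


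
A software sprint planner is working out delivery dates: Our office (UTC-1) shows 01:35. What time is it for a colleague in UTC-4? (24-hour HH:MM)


Local time: 01:35 at UTC-1 (offset -1h)
Target zone: UTC-4 (offset -4h)
Difference: -4 - (-1) = -3 hours
Calculation: 1 + (-3) = -2
Wraparound: (-2) mod 24 = 22
Result: 22:35

22:35


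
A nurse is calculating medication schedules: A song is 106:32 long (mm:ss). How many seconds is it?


Minutes: 106
Extra seconds: 32
Seconds per minute: 60
Minutes to seconds: 106 x 60 = 6360
Total: 6360 + 32 = 6392

6392


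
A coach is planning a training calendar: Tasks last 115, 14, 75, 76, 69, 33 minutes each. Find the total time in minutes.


Durations: 115, 14, 75, 76, 69, 33
Running sum: 115
+ 14 = 129
+ 75 = 204
+ 76 = 280
+ 69 = 349
+ 33 = 382
Total duration: 382 minutes
That is 6 hours and 22 minutes

382


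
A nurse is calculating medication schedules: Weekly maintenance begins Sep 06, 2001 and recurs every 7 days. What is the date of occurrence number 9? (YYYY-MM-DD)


First occurrence: 2001-09-06 (occurrence 1)
Each occurrence is 7 days after the previous.
Occurrence 9 is 8 weeks after the first.
8 weeks = 56 days
2001-09-06 + 56 days = 2001-11-01

2001-11-01


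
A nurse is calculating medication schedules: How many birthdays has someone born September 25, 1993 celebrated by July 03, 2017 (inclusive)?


Birth: 1993-09-25
Reference: 2017-07-03
Year difference: 2017 - 1993 = 24
Has birthday (09-25) occurred by 07-03? No
Birthday not yet reached this year -> subtract 1
Age in full years: 23

23


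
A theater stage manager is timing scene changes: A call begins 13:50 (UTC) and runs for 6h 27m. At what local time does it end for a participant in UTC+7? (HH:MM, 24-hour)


Start: 13:50 in UTC
Step 1 - add duration:
  minutes: 50 + 27 = 77 (carry 1h)
  hours: 13 + 6 + 1 = 20
  end in UTC: 20:17
Step 2 - convert UTC -> UTC+7:
  offset difference: 7 - (0) = 7 hours
  20 + (7) = 27 -> mod 24 = 3
Result: 03:17 in UTC+7

03:17


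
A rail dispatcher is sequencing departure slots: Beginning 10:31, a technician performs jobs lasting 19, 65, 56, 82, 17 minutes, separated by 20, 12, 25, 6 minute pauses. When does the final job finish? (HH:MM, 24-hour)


Start: 10:31 = 631 min from midnight
  after task 1 (19 min): 10:50
  after break (20 min): 11:10
  after task 2 (65 min): 12:15
  after break (12 min): 12:27
  after task 3 (56 min): 13:23
  after break (25 min): 13:48
  after task 4 (82 min): 15:10
  after break (6 min): 15:16
  after task 5 (17 min): 15:33
Total elapsed: 302 minutes
End time: 15:33

15:33


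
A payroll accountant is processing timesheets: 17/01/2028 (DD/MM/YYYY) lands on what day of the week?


Date: 2028-01-17
January 1, 2028 is a Saturday
Day of year: 17
Offset from Jan 1: 16 days
16 mod 7 = 2
Result: Monday

Monday


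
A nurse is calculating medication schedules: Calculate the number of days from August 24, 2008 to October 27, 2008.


Start date: 2008-08-24
End date: 2008-10-27
Aug 2008: +8 days
Sep 2008: +30 days
Oct 2008: +26 days
Total: 64 days

64


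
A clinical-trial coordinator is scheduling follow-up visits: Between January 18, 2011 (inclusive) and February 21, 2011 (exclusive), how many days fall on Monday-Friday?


Start: 2011-01-18 (Tuesday)
End (exclusive): 2011-02-21 (Monday)
Total calendar days: 34
Full weeks: 34 // 7 = 4 -> 20 weekdays
Remaining 6 days starting on Tuesday:
  Tue(w), Wed(w), Thu(w), Fri(w), Sat(-), Sun(-) -> 4 weekdays
Total business days: 20 + 4 = 24

24


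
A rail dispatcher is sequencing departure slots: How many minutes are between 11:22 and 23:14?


Start time: 11:22 = 682 minutes from midnight
End time: 23:14 = 1394 minutes from midnight
Difference: 1394 - 682 = 712 minutes
That is 11 hours and 52 minutes

712


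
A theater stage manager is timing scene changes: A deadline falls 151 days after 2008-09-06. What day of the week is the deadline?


Start: 2008-09-06 (Saturday)
Step 1 - find target date: add 151 days
  2008-09-06 + 151 days = 2009-02-04
Step 2 - day of week:
  151 mod 7 = 4
  Saturday + 4 days -> Wednesday
Result: Wednesday (2009-02-04)

Wednesday


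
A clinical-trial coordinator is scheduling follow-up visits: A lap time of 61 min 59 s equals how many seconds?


Minutes: 61
Seconds: 59
Convert minutes to seconds: 61 x 60 = 3660
Add remaining seconds: 3660 + 59 = 3719

3719


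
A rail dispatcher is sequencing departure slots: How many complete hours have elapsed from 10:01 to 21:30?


Start: 10:01
End: 21:30
Hour difference: 21 - 10 = 11 hours
Minute difference: 30 - 1 = 29 minutes
Total minutes: 689
Complete hours: 689 / 60 = 11 (remainder 29)

11
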